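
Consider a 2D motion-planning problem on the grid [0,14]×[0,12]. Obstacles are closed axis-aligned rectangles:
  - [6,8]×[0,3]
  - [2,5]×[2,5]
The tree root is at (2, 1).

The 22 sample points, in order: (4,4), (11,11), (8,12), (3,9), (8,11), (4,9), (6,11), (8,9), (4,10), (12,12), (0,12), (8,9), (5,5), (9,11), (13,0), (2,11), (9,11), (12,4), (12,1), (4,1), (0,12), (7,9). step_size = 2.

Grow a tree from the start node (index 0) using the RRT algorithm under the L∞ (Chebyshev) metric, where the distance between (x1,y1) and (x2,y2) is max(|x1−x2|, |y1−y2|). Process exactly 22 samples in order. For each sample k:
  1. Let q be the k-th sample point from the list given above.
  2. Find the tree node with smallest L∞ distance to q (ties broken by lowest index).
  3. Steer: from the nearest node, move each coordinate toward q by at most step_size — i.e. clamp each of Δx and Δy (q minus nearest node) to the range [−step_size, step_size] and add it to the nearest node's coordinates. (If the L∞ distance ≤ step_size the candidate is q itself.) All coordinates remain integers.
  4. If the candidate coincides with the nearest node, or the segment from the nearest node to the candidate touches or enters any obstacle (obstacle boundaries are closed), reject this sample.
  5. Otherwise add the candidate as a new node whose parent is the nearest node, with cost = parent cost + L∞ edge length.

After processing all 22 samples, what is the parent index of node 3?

1. q=(4,4) nearest=0 d=3 new=(4,3) → blocked by [2,5]×[2,5], reject
2. q=(11,11) nearest=0 d=10 new=(4,3) → blocked by [2,5]×[2,5], reject
3. q=(8,12) nearest=0 d=11 new=(4,3) → blocked by [2,5]×[2,5], reject
4. q=(3,9) nearest=0 d=8 new=(3,3) → blocked by [2,5]×[2,5], reject
5. q=(8,11) nearest=0 d=10 new=(4,3) → blocked by [2,5]×[2,5], reject
6. q=(4,9) nearest=0 d=8 new=(4,3) → blocked by [2,5]×[2,5], reject
7. q=(6,11) nearest=0 d=10 new=(4,3) → blocked by [2,5]×[2,5], reject
8. q=(8,9) nearest=0 d=8 new=(4,3) → blocked by [2,5]×[2,5], reject
9. q=(4,10) nearest=0 d=9 new=(4,3) → blocked by [2,5]×[2,5], reject
10. q=(12,12) nearest=0 d=11 new=(4,3) → blocked by [2,5]×[2,5], reject
11. q=(0,12) nearest=0 d=11 new=(0,3) → add node 1 parent=0 cost=2
12. q=(8,9) nearest=0 d=8 new=(4,3) → blocked by [2,5]×[2,5], reject
13. q=(5,5) nearest=0 d=4 new=(4,3) → blocked by [2,5]×[2,5], reject
14. q=(9,11) nearest=1 d=9 new=(2,5) → blocked by [2,5]×[2,5], reject
15. q=(13,0) nearest=0 d=11 new=(4,0) → add node 2 parent=0 cost=2
16. q=(2,11) nearest=1 d=8 new=(2,5) → blocked by [2,5]×[2,5], reject
17. q=(9,11) nearest=1 d=9 new=(2,5) → blocked by [2,5]×[2,5], reject
18. q=(12,4) nearest=2 d=8 new=(6,2) → blocked by [6,8]×[0,3], reject
19. q=(12,1) nearest=2 d=8 new=(6,1) → blocked by [6,8]×[0,3], reject
20. q=(4,1) nearest=2 d=1 new=(4,1) → add node 3 parent=2 cost=3
21. q=(0,12) nearest=1 d=9 new=(0,5) → add node 4 parent=1 cost=4
22. q=(7,9) nearest=1 d=7 new=(2,5) → blocked by [2,5]×[2,5], reject

Parent of node 3: 2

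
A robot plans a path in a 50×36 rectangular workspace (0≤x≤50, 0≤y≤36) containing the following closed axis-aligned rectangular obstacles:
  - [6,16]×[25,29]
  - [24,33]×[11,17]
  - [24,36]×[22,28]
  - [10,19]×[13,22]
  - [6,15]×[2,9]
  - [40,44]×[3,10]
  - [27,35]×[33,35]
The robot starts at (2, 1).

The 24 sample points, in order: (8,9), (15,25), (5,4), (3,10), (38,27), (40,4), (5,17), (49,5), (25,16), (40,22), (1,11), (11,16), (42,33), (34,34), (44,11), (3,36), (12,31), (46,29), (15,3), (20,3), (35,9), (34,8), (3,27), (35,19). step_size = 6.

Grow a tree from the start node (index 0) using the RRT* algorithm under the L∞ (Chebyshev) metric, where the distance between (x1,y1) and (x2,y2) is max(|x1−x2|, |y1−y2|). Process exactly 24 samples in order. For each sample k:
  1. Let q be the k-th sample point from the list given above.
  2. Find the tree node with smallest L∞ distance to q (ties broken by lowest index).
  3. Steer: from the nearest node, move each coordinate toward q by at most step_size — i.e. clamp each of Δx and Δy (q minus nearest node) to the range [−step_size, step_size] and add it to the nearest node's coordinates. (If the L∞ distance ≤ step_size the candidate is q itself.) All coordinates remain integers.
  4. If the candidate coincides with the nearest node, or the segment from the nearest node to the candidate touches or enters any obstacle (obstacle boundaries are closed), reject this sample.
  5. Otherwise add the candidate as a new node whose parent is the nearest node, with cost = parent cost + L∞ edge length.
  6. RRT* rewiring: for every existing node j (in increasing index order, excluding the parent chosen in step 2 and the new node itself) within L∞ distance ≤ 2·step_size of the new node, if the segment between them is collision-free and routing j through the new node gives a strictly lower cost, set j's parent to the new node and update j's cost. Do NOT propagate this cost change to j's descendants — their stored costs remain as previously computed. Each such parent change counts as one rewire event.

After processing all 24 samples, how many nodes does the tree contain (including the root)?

1. q=(8,9) nearest=0 d=8 new=(8,7) → blocked by [6,15]×[2,9], reject
2. q=(15,25) nearest=0 d=24 new=(8,7) → blocked by [6,15]×[2,9], reject
3. q=(5,4) nearest=0 d=3 new=(5,4) → add node 1 parent=0 cost=3
4. q=(3,10) nearest=1 d=6 new=(3,10) → add node 2 parent=1 cost=9
5. q=(38,27) nearest=1 d=33 new=(11,10) → blocked by [6,15]×[2,9], reject
6. q=(40,4) nearest=1 d=35 new=(11,4) → blocked by [6,15]×[2,9], reject
7. q=(5,17) nearest=2 d=7 new=(5,16) → add node 3 parent=2 cost=15
8. q=(49,5) nearest=1 d=44 new=(11,5) → blocked by [6,15]×[2,9], reject
9. q=(25,16) nearest=1 d=20 new=(11,10) → blocked by [6,15]×[2,9], reject
10. q=(40,22) nearest=1 d=35 new=(11,10) → blocked by [6,15]×[2,9], reject
11. q=(1,11) nearest=2 d=2 new=(1,11) → add node 4 parent=2 cost=11
12. q=(11,16) nearest=3 d=6 new=(11,16) → blocked by [10,19]×[13,22], reject
13. q=(42,33) nearest=1 d=37 new=(11,10) → blocked by [6,15]×[2,9], reject
14. q=(34,34) nearest=3 d=29 new=(11,22) → blocked by [10,19]×[13,22], reject
15. q=(44,11) nearest=1 d=39 new=(11,10) → blocked by [6,15]×[2,9], reject
16. q=(3,36) nearest=3 d=20 new=(3,22) → add node 5 parent=3 cost=21
17. q=(12,31) nearest=5 d=9 new=(9,28) → blocked by [6,16]×[25,29], reject
18. q=(46,29) nearest=1 d=41 new=(11,10) → blocked by [6,15]×[2,9], reject
19. q=(15,3) nearest=1 d=10 new=(11,3) → blocked by [6,15]×[2,9], reject
20. q=(20,3) nearest=1 d=15 new=(11,3) → blocked by [6,15]×[2,9], reject
21. q=(35,9) nearest=1 d=30 new=(11,9) → blocked by [6,15]×[2,9], reject
22. q=(34,8) nearest=1 d=29 new=(11,8) → blocked by [6,15]×[2,9], reject
23. q=(3,27) nearest=5 d=5 new=(3,27) → add node 6 parent=5 cost=26
24. q=(35,19) nearest=1 d=30 new=(11,10) → blocked by [6,15]×[2,9], reject

Node count: 7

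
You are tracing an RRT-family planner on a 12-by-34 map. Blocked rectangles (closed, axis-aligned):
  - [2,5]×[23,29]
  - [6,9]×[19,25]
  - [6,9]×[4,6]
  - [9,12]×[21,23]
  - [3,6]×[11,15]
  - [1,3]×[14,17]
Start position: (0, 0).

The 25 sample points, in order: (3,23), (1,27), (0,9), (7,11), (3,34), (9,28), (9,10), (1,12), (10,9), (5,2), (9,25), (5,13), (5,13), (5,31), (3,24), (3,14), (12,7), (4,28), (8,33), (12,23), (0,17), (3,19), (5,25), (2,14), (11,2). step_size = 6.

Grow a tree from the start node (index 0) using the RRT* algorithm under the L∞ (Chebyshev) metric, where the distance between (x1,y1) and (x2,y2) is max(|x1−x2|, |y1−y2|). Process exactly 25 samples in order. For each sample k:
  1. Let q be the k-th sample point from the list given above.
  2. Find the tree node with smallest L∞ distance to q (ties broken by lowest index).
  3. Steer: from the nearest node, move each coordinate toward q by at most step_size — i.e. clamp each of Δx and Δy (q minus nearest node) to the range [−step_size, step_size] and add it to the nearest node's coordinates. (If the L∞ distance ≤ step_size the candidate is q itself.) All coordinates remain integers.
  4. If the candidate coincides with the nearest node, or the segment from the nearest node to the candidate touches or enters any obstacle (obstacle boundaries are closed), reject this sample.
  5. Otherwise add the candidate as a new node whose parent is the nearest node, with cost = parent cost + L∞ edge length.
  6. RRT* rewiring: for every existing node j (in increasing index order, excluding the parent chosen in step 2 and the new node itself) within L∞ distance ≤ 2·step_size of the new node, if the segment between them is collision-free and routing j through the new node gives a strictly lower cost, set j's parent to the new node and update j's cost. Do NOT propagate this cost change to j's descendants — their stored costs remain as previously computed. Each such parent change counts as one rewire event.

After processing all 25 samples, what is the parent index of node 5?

Parent of node 5: 4

1. q=(3,23) nearest=0 d=23 new=(3,6) → add node 1 parent=0 cost=6
2. q=(1,27) nearest=1 d=21 new=(1,12) → add node 2 parent=1 cost=12
3. q=(0,9) nearest=1 d=3 new=(0,9) → add node 3 parent=1 cost=9
4. q=(7,11) nearest=1 d=5 new=(7,11) → add node 4 parent=1 cost=11
5. q=(3,34) nearest=2 d=22 new=(3,18) → blocked by [1,3]×[14,17], reject
6. q=(9,28) nearest=2 d=16 new=(7,18) → blocked by [3,6]×[11,15], reject
7. q=(9,10) nearest=4 d=2 new=(9,10) → add node 5 parent=4 cost=13
8. q=(1,12) nearest=2 d=0 → coincident, reject
9. q=(10,9) nearest=5 d=1 new=(10,9) → add node 6 parent=5 cost=14
10. q=(5,2) nearest=1 d=4 new=(5,2) → add node 7 parent=1 cost=10
11. q=(9,25) nearest=2 d=13 new=(7,18) → blocked by [3,6]×[11,15], reject
12. q=(5,13) nearest=4 d=2 new=(5,13) → blocked by [3,6]×[11,15], reject
13. q=(5,13) nearest=4 d=2 new=(5,13) → blocked by [3,6]×[11,15], reject
14. q=(5,31) nearest=2 d=19 new=(5,18) → blocked by [3,6]×[11,15], reject
15. q=(3,24) nearest=2 d=12 new=(3,18) → blocked by [1,3]×[14,17], reject
16. q=(3,14) nearest=2 d=2 new=(3,14) → blocked by [3,6]×[11,15], reject
17. q=(12,7) nearest=6 d=2 new=(12,7) → add node 8 parent=6 cost=16
18. q=(4,28) nearest=2 d=16 new=(4,18) → blocked by [1,3]×[14,17], reject
19. q=(8,33) nearest=2 d=21 new=(7,18) → blocked by [3,6]×[11,15], reject
20. q=(12,23) nearest=2 d=11 new=(7,18) → blocked by [3,6]×[11,15], reject
21. q=(0,17) nearest=2 d=5 new=(0,17) → add node 9 parent=2 cost=17
22. q=(3,19) nearest=9 d=3 new=(3,19) → add node 10 parent=9 cost=20
23. q=(5,25) nearest=10 d=6 new=(5,25) → blocked by [2,5]×[23,29], reject
24. q=(2,14) nearest=2 d=2 new=(2,14) → blocked by [1,3]×[14,17], reject
25. q=(11,2) nearest=8 d=5 new=(11,2) → add node 11 parent=8 cost=21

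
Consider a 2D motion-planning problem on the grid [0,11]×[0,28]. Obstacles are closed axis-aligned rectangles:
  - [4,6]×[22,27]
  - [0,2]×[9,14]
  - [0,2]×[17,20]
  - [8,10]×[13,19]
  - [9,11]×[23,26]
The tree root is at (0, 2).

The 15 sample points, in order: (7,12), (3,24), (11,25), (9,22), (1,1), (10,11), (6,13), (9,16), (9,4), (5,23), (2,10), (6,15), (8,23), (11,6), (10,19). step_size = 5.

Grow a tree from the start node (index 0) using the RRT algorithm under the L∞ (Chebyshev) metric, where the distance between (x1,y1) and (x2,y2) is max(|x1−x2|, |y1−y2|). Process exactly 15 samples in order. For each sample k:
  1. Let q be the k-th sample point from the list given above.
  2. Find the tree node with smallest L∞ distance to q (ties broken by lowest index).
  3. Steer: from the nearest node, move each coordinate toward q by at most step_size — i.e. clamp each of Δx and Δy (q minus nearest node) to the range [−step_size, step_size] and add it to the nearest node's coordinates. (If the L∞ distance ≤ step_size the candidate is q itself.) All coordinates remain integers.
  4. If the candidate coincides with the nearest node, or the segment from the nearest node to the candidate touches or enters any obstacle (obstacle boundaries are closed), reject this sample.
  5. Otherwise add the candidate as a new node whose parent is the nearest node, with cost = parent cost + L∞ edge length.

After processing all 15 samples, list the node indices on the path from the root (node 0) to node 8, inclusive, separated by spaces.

Path: 0 1 2 5 8

1. q=(7,12) nearest=0 d=10 new=(5,7) → add node 1 parent=0 cost=5
2. q=(3,24) nearest=1 d=17 new=(3,12) → add node 2 parent=1 cost=10
3. q=(11,25) nearest=2 d=13 new=(8,17) → blocked by [8,10]×[13,19], reject
4. q=(9,22) nearest=2 d=10 new=(8,17) → blocked by [8,10]×[13,19], reject
5. q=(1,1) nearest=0 d=1 new=(1,1) → add node 3 parent=0 cost=1
6. q=(10,11) nearest=1 d=5 new=(10,11) → add node 4 parent=1 cost=10
7. q=(6,13) nearest=2 d=3 new=(6,13) → add node 5 parent=2 cost=13
8. q=(9,16) nearest=5 d=3 new=(9,16) → blocked by [8,10]×[13,19], reject
9. q=(9,4) nearest=1 d=4 new=(9,4) → add node 6 parent=1 cost=9
10. q=(5,23) nearest=5 d=10 new=(5,18) → add node 7 parent=5 cost=18
11. q=(2,10) nearest=2 d=2 new=(2,10) → blocked by [0,2]×[9,14], reject
12. q=(6,15) nearest=5 d=2 new=(6,15) → add node 8 parent=5 cost=15
13. q=(8,23) nearest=7 d=5 new=(8,23) → add node 9 parent=7 cost=23
14. q=(11,6) nearest=6 d=2 new=(11,6) → add node 10 parent=6 cost=11
15. q=(10,19) nearest=8 d=4 new=(10,19) → blocked by [8,10]×[13,19], reject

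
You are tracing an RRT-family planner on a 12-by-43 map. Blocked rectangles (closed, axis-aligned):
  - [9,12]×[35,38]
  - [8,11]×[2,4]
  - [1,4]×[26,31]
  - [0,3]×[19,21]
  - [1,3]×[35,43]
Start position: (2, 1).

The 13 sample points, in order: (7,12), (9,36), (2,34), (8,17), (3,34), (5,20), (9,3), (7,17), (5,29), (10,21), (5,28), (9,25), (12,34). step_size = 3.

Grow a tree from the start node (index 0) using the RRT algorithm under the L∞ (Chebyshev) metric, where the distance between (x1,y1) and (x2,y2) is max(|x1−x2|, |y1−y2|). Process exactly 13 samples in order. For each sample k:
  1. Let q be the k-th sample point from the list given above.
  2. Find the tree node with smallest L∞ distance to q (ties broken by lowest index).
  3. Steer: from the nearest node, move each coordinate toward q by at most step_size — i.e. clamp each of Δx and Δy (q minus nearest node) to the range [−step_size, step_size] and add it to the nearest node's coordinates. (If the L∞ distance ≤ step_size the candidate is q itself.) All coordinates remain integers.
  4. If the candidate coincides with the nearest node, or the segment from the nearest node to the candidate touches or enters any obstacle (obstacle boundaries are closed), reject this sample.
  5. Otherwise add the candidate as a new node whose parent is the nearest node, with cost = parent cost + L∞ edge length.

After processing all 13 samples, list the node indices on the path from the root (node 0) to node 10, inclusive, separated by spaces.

Path: 0 1 2 3 4 5 6 8 10

1. q=(7,12) nearest=0 d=11 new=(5,4) → add node 1 parent=0 cost=3
2. q=(9,36) nearest=1 d=32 new=(8,7) → add node 2 parent=1 cost=6
3. q=(2,34) nearest=2 d=27 new=(5,10) → add node 3 parent=2 cost=9
4. q=(8,17) nearest=3 d=7 new=(8,13) → add node 4 parent=3 cost=12
5. q=(3,34) nearest=4 d=21 new=(5,16) → add node 5 parent=4 cost=15
6. q=(5,20) nearest=5 d=4 new=(5,19) → add node 6 parent=5 cost=18
7. q=(9,3) nearest=1 d=4 new=(8,3) → blocked by [8,11]×[2,4], reject
8. q=(7,17) nearest=5 d=2 new=(7,17) → add node 7 parent=5 cost=17
9. q=(5,29) nearest=6 d=10 new=(5,22) → add node 8 parent=6 cost=21
10. q=(10,21) nearest=7 d=4 new=(10,20) → add node 9 parent=7 cost=20
11. q=(5,28) nearest=8 d=6 new=(5,25) → add node 10 parent=8 cost=24
12. q=(9,25) nearest=8 d=4 new=(8,25) → add node 11 parent=8 cost=24
13. q=(12,34) nearest=10 d=9 new=(8,28) → add node 12 parent=10 cost=27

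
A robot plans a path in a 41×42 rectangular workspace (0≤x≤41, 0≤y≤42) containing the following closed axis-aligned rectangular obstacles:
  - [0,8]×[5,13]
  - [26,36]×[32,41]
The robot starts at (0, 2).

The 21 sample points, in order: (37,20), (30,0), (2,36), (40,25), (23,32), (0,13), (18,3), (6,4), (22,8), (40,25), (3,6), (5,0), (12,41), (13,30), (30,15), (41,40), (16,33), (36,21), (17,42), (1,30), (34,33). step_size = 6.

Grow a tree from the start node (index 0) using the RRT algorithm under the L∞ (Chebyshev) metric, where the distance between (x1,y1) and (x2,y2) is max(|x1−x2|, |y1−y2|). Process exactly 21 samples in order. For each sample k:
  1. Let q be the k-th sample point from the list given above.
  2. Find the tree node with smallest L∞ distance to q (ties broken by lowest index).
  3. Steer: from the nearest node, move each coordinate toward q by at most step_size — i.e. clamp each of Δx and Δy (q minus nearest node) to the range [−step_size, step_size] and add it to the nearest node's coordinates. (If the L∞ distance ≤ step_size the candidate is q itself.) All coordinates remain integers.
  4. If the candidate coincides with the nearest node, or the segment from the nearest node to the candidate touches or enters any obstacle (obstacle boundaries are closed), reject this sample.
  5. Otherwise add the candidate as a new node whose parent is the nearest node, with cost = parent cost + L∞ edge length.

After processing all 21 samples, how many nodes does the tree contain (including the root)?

Node count: 17

1. q=(37,20) nearest=0 d=37 new=(6,8) → blocked by [0,8]×[5,13], reject
2. q=(30,0) nearest=0 d=30 new=(6,0) → add node 1 parent=0 cost=6
3. q=(2,36) nearest=0 d=34 new=(2,8) → blocked by [0,8]×[5,13], reject
4. q=(40,25) nearest=1 d=34 new=(12,6) → add node 2 parent=1 cost=12
5. q=(23,32) nearest=2 d=26 new=(18,12) → add node 3 parent=2 cost=18
6. q=(0,13) nearest=0 d=11 new=(0,8) → blocked by [0,8]×[5,13], reject
7. q=(18,3) nearest=2 d=6 new=(18,3) → add node 4 parent=2 cost=18
8. q=(6,4) nearest=1 d=4 new=(6,4) → add node 5 parent=1 cost=10
9. q=(22,8) nearest=3 d=4 new=(22,8) → add node 6 parent=3 cost=22
10. q=(40,25) nearest=6 d=18 new=(28,14) → add node 7 parent=6 cost=28
11. q=(3,6) nearest=5 d=3 new=(3,6) → blocked by [0,8]×[5,13], reject
12. q=(5,0) nearest=1 d=1 new=(5,0) → add node 8 parent=1 cost=7
13. q=(12,41) nearest=7 d=27 new=(22,20) → add node 9 parent=7 cost=34
14. q=(13,30) nearest=9 d=10 new=(16,26) → add node 10 parent=9 cost=40
15. q=(30,15) nearest=7 d=2 new=(30,15) → add node 11 parent=7 cost=30
16. q=(41,40) nearest=9 d=20 new=(28,26) → add node 12 parent=9 cost=40
17. q=(16,33) nearest=10 d=7 new=(16,32) → add node 13 parent=10 cost=46
18. q=(36,21) nearest=11 d=6 new=(36,21) → add node 14 parent=11 cost=36
19. q=(17,42) nearest=13 d=10 new=(17,38) → add node 15 parent=13 cost=52
20. q=(1,30) nearest=10 d=15 new=(10,30) → add node 16 parent=10 cost=46
21. q=(34,33) nearest=12 d=7 new=(34,32) → blocked by [26,36]×[32,41], reject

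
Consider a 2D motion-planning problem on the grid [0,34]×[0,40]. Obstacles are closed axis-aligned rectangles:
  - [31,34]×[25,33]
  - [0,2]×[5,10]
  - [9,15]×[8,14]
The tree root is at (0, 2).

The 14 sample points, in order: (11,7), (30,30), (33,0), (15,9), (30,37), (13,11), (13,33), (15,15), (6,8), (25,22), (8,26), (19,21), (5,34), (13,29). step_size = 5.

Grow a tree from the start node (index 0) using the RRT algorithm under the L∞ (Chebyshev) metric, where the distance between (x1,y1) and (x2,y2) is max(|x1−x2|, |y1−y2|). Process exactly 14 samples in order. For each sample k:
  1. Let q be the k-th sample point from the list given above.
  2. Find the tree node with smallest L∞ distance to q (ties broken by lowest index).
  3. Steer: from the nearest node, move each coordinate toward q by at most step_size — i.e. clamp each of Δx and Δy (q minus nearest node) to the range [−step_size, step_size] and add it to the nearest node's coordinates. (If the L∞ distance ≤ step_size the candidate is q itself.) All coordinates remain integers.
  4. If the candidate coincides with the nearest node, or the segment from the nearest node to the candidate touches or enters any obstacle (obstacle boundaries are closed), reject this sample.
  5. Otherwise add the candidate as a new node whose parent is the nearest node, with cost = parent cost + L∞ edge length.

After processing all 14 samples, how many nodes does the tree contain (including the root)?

1. q=(11,7) nearest=0 d=11 new=(5,7) → add node 1 parent=0 cost=5
2. q=(30,30) nearest=1 d=25 new=(10,12) → blocked by [9,15]×[8,14], reject
3. q=(33,0) nearest=1 d=28 new=(10,2) → add node 2 parent=1 cost=10
4. q=(15,9) nearest=2 d=7 new=(15,7) → add node 3 parent=2 cost=15
5. q=(30,37) nearest=1 d=30 new=(10,12) → blocked by [9,15]×[8,14], reject
6. q=(13,11) nearest=3 d=4 new=(13,11) → blocked by [9,15]×[8,14], reject
7. q=(13,33) nearest=1 d=26 new=(10,12) → blocked by [9,15]×[8,14], reject
8. q=(15,15) nearest=3 d=8 new=(15,12) → blocked by [9,15]×[8,14], reject
9. q=(6,8) nearest=1 d=1 new=(6,8) → add node 4 parent=1 cost=6
10. q=(25,22) nearest=3 d=15 new=(20,12) → add node 5 parent=3 cost=20
11. q=(8,26) nearest=5 d=14 new=(15,17) → add node 6 parent=5 cost=25
12. q=(19,21) nearest=6 d=4 new=(19,21) → add node 7 parent=6 cost=29
13. q=(5,34) nearest=7 d=14 new=(14,26) → add node 8 parent=7 cost=34
14. q=(13,29) nearest=8 d=3 new=(13,29) → add node 9 parent=8 cost=37

Node count: 10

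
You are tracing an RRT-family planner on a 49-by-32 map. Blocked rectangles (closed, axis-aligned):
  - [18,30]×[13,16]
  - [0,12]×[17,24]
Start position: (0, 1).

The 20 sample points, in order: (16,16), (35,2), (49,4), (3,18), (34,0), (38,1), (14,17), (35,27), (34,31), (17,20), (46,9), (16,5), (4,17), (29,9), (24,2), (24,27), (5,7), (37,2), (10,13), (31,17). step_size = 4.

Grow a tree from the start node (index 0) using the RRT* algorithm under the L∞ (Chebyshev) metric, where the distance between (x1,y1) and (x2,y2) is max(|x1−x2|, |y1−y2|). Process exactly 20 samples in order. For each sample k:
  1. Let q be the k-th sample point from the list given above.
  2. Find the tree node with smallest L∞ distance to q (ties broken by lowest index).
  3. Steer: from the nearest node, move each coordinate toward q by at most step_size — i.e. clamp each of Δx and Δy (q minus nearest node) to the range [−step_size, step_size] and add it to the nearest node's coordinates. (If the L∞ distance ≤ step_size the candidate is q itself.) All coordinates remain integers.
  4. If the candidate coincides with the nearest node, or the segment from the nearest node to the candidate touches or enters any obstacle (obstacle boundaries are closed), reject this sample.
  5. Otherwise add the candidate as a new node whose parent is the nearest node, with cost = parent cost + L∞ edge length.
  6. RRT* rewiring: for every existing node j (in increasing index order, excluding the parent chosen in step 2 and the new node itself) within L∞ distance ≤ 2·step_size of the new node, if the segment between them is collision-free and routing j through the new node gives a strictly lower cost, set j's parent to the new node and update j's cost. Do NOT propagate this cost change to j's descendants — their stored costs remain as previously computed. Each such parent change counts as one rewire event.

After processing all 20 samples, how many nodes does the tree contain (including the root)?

1. q=(16,16) nearest=0 d=16 new=(4,5) → add node 1 parent=0 cost=4
2. q=(35,2) nearest=1 d=31 new=(8,2) → add node 2 parent=1 cost=8
3. q=(49,4) nearest=2 d=41 new=(12,4) → add node 3 parent=2 cost=12
4. q=(3,18) nearest=1 d=13 new=(3,9) → add node 4 parent=1 cost=8
5. q=(34,0) nearest=3 d=22 new=(16,0) → add node 5 parent=3 cost=16
6. q=(38,1) nearest=5 d=22 new=(20,1) → add node 6 parent=5 cost=20
7. q=(14,17) nearest=4 d=11 new=(7,13) → add node 7 parent=4 cost=12
8. q=(35,27) nearest=3 d=23 new=(16,8) → add node 8 parent=3 cost=16
9. q=(34,31) nearest=8 d=23 new=(20,12) → add node 9 parent=8 cost=20
10. q=(17,20) nearest=9 d=8 new=(17,16) → blocked by [18,30]×[13,16], reject
11. q=(46,9) nearest=6 d=26 new=(24,5) → add node 10 parent=6 cost=24
12. q=(16,5) nearest=8 d=3 new=(16,5) → add node 11 parent=8 cost=19
13. q=(4,17) nearest=7 d=4 new=(4,17) → blocked by [0,12]×[17,24], reject
14. q=(29,9) nearest=10 d=5 new=(28,9) → add node 12 parent=10 cost=28
15. q=(24,2) nearest=10 d=3 new=(24,2) → add node 13 parent=10 cost=27
16. q=(24,27) nearest=9 d=15 new=(24,16) → blocked by [18,30]×[13,16], reject
17. q=(5,7) nearest=1 d=2 new=(5,7) → add node 14 parent=1 cost=6
18. q=(37,2) nearest=12 d=9 new=(32,5) → add node 15 parent=12 cost=32
19. q=(10,13) nearest=7 d=3 new=(10,13) → add node 16 parent=7 cost=15
20. q=(31,17) nearest=12 d=8 new=(31,13) → add node 17 parent=12 cost=32

Node count: 18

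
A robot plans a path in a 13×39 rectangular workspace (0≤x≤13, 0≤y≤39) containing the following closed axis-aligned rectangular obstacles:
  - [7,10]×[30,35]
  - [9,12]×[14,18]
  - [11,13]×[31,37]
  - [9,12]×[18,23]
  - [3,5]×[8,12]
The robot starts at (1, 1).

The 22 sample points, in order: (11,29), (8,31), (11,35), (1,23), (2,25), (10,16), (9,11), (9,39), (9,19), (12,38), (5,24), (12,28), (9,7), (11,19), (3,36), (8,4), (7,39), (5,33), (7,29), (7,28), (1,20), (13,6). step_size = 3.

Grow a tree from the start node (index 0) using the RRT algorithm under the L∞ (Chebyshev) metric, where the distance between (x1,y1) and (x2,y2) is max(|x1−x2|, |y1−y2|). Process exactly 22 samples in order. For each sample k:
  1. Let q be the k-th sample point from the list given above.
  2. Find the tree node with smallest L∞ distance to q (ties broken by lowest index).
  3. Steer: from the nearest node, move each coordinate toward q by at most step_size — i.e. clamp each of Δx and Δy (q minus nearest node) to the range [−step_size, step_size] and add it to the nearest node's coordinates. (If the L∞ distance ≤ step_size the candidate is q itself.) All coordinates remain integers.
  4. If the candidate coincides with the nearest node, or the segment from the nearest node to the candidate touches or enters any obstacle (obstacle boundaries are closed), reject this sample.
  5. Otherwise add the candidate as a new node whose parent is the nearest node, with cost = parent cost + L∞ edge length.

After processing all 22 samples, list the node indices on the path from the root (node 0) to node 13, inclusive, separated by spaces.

1. q=(11,29) nearest=0 d=28 new=(4,4) → add node 1 parent=0 cost=3
2. q=(8,31) nearest=1 d=27 new=(7,7) → add node 2 parent=1 cost=6
3. q=(11,35) nearest=2 d=28 new=(10,10) → add node 3 parent=2 cost=9
4. q=(1,23) nearest=3 d=13 new=(7,13) → add node 4 parent=3 cost=12
5. q=(2,25) nearest=4 d=12 new=(4,16) → add node 5 parent=4 cost=15
6. q=(10,16) nearest=4 d=3 new=(10,16) → blocked by [9,12]×[14,18], reject
7. q=(9,11) nearest=3 d=1 new=(9,11) → add node 6 parent=3 cost=10
8. q=(9,39) nearest=5 d=23 new=(7,19) → add node 7 parent=5 cost=18
9. q=(9,19) nearest=7 d=2 new=(9,19) → blocked by [9,12]×[18,23], reject
10. q=(12,38) nearest=7 d=19 new=(10,22) → blocked by [9,12]×[18,23], reject
11. q=(5,24) nearest=7 d=5 new=(5,22) → add node 8 parent=7 cost=21
12. q=(12,28) nearest=8 d=7 new=(8,25) → add node 9 parent=8 cost=24
13. q=(9,7) nearest=2 d=2 new=(9,7) → add node 10 parent=2 cost=8
14. q=(11,19) nearest=7 d=4 new=(10,19) → blocked by [9,12]×[18,23], reject
15. q=(3,36) nearest=9 d=11 new=(5,28) → add node 11 parent=9 cost=27
16. q=(8,4) nearest=2 d=3 new=(8,4) → add node 12 parent=2 cost=9
17. q=(7,39) nearest=11 d=11 new=(7,31) → blocked by [7,10]×[30,35], reject
18. q=(5,33) nearest=11 d=5 new=(5,31) → add node 13 parent=11 cost=30
19. q=(7,29) nearest=11 d=2 new=(7,29) → add node 14 parent=11 cost=29
20. q=(7,28) nearest=14 d=1 new=(7,28) → add node 15 parent=14 cost=30
21. q=(1,20) nearest=5 d=4 new=(1,19) → add node 16 parent=5 cost=18
22. q=(13,6) nearest=3 d=4 new=(13,7) → add node 17 parent=3 cost=12

Path: 0 1 2 3 4 5 7 8 9 11 13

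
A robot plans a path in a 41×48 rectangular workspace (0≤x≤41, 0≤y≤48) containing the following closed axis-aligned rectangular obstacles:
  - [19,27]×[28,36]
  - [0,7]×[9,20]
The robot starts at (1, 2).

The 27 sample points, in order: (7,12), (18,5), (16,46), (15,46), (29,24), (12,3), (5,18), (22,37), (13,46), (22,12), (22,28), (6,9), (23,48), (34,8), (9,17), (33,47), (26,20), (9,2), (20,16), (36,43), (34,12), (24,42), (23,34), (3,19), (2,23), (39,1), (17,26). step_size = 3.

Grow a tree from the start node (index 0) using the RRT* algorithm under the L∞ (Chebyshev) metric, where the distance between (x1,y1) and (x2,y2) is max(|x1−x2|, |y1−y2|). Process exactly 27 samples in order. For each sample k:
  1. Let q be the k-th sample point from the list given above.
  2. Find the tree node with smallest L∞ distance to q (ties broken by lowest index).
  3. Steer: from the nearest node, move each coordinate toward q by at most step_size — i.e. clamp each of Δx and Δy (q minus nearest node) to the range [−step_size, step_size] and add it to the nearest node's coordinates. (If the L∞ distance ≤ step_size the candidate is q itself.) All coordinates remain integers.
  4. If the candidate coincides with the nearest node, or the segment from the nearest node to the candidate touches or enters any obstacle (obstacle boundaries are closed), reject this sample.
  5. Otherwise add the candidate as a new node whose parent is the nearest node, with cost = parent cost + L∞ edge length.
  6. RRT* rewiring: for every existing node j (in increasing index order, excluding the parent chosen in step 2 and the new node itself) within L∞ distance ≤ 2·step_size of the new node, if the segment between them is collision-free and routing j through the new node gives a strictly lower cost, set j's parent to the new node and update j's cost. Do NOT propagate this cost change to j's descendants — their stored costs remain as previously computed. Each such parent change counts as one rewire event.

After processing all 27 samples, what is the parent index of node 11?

1. q=(7,12) nearest=0 d=10 new=(4,5) → add node 1 parent=0 cost=3
2. q=(18,5) nearest=1 d=14 new=(7,5) → add node 2 parent=1 cost=6
3. q=(16,46) nearest=1 d=41 new=(7,8) → add node 3 parent=1 cost=6
4. q=(15,46) nearest=3 d=38 new=(10,11) → add node 4 parent=3 cost=9
5. q=(29,24) nearest=4 d=19 new=(13,14) → add node 5 parent=4 cost=12
6. q=(12,3) nearest=2 d=5 new=(10,3) → add node 6 parent=2 cost=9
7. q=(5,18) nearest=4 d=7 new=(7,14) → blocked by [0,7]×[9,20], reject
8. q=(22,37) nearest=5 d=23 new=(16,17) → add node 7 parent=5 cost=15
9. q=(13,46) nearest=7 d=29 new=(13,20) → add node 8 parent=7 cost=18
10. q=(22,12) nearest=7 d=6 new=(19,14) → add node 9 parent=7 cost=18
11. q=(22,28) nearest=8 d=9 new=(16,23) → add node 10 parent=8 cost=21
12. q=(6,9) nearest=3 d=1 new=(6,9) → blocked by [0,7]×[9,20], reject
13. q=(23,48) nearest=10 d=25 new=(19,26) → add node 11 parent=10 cost=24
14. q=(34,8) nearest=9 d=15 new=(22,11) → add node 12 parent=9 cost=21
15. q=(9,17) nearest=5 d=4 new=(10,17) → add node 13 parent=5 cost=15
16. q=(33,47) nearest=11 d=21 new=(22,29) → blocked by [19,27]×[28,36], reject
17. q=(26,20) nearest=9 d=7 new=(22,17) → add node 14 parent=9 cost=21
18. q=(9,2) nearest=6 d=1 new=(9,2) → add node 15 parent=6 cost=10
19. q=(20,16) nearest=9 d=2 new=(20,16) → add node 16 parent=9 cost=20
20. q=(36,43) nearest=11 d=17 new=(22,29) → blocked by [19,27]×[28,36], reject
21. q=(34,12) nearest=12 d=12 new=(25,12) → add node 17 parent=12 cost=24
22. q=(24,42) nearest=11 d=16 new=(22,29) → blocked by [19,27]×[28,36], reject
23. q=(23,34) nearest=11 d=8 new=(22,29) → blocked by [19,27]×[28,36], reject
24. q=(3,19) nearest=13 d=7 new=(7,19) → blocked by [0,7]×[9,20], reject
25. q=(2,23) nearest=13 d=8 new=(7,20) → blocked by [0,7]×[9,20], reject
26. q=(39,1) nearest=17 d=14 new=(28,9) → add node 18 parent=17 cost=27
27. q=(17,26) nearest=11 d=2 new=(17,26) → add node 19 parent=11 cost=26

Parent of node 11: 10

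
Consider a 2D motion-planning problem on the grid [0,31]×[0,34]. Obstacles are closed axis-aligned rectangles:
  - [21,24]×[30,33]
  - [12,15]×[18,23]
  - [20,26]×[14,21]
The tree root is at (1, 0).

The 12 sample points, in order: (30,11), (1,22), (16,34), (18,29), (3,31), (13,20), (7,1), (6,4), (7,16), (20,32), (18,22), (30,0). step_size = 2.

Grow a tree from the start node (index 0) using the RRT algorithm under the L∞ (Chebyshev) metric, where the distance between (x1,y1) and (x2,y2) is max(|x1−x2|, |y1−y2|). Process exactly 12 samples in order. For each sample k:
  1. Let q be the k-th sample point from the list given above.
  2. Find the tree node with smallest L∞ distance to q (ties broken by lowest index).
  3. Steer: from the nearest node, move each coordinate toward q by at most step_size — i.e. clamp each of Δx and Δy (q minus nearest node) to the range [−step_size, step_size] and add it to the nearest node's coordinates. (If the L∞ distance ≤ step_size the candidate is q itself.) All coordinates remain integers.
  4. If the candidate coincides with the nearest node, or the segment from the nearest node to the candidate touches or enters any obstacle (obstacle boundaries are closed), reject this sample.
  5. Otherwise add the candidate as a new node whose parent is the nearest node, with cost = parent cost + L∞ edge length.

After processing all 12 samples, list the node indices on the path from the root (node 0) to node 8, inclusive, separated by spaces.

1. q=(30,11) nearest=0 d=29 new=(3,2) → add node 1 parent=0 cost=2
2. q=(1,22) nearest=1 d=20 new=(1,4) → add node 2 parent=1 cost=4
3. q=(16,34) nearest=2 d=30 new=(3,6) → add node 3 parent=2 cost=6
4. q=(18,29) nearest=3 d=23 new=(5,8) → add node 4 parent=3 cost=8
5. q=(3,31) nearest=4 d=23 new=(3,10) → add node 5 parent=4 cost=10
6. q=(13,20) nearest=5 d=10 new=(5,12) → add node 6 parent=5 cost=12
7. q=(7,1) nearest=1 d=4 new=(5,1) → add node 7 parent=1 cost=4
8. q=(6,4) nearest=1 d=3 new=(5,4) → add node 8 parent=1 cost=4
9. q=(7,16) nearest=6 d=4 new=(7,14) → add node 9 parent=6 cost=14
10. q=(20,32) nearest=9 d=18 new=(9,16) → add node 10 parent=9 cost=16
11. q=(18,22) nearest=10 d=9 new=(11,18) → add node 11 parent=10 cost=18
12. q=(30,0) nearest=11 d=19 new=(13,16) → add node 12 parent=11 cost=20

Path: 0 1 8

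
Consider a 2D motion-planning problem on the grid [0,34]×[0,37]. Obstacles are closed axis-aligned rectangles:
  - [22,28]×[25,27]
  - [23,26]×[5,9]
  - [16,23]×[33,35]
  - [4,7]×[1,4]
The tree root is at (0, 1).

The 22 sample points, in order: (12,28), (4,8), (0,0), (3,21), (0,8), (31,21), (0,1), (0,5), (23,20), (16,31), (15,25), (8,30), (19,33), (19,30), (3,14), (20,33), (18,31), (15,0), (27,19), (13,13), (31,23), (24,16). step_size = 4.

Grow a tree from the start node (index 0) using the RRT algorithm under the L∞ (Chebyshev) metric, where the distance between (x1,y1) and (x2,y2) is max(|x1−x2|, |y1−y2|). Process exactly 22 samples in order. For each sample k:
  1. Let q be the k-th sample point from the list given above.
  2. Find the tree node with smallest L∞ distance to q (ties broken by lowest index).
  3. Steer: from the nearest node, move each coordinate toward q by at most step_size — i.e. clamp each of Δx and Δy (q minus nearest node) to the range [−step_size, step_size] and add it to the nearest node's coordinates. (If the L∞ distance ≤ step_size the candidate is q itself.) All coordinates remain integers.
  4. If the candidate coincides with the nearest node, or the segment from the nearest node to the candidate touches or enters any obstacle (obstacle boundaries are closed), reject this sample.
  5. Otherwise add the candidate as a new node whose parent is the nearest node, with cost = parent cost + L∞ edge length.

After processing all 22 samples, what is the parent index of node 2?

1. q=(12,28) nearest=0 d=27 new=(4,5) → add node 1 parent=0 cost=4
2. q=(4,8) nearest=1 d=3 new=(4,8) → add node 2 parent=1 cost=7
3. q=(0,0) nearest=0 d=1 new=(0,0) → add node 3 parent=0 cost=1
4. q=(3,21) nearest=2 d=13 new=(3,12) → add node 4 parent=2 cost=11
5. q=(0,8) nearest=1 d=4 new=(0,8) → add node 5 parent=1 cost=8
6. q=(31,21) nearest=1 d=27 new=(8,9) → add node 6 parent=1 cost=8
7. q=(0,1) nearest=0 d=0 → coincident, reject
8. q=(0,5) nearest=5 d=3 new=(0,5) → add node 7 parent=5 cost=11
9. q=(23,20) nearest=6 d=15 new=(12,13) → add node 8 parent=6 cost=12
10. q=(16,31) nearest=8 d=18 new=(16,17) → add node 9 parent=8 cost=16
11. q=(15,25) nearest=9 d=8 new=(15,21) → add node 10 parent=9 cost=20
12. q=(8,30) nearest=10 d=9 new=(11,25) → add node 11 parent=10 cost=24
13. q=(19,33) nearest=11 d=8 new=(15,29) → add node 12 parent=11 cost=28
14. q=(19,30) nearest=12 d=4 new=(19,30) → add node 13 parent=12 cost=32
15. q=(3,14) nearest=4 d=2 new=(3,14) → add node 14 parent=4 cost=13
16. q=(20,33) nearest=13 d=3 new=(20,33) → blocked by [16,23]×[33,35], reject
17. q=(18,31) nearest=13 d=1 new=(18,31) → add node 15 parent=13 cost=33
18. q=(15,0) nearest=6 d=9 new=(12,5) → add node 16 parent=6 cost=12
19. q=(27,19) nearest=9 d=11 new=(20,19) → add node 17 parent=9 cost=20
20. q=(13,13) nearest=8 d=1 new=(13,13) → add node 18 parent=8 cost=13
21. q=(31,23) nearest=17 d=11 new=(24,23) → add node 19 parent=17 cost=24
22. q=(24,16) nearest=17 d=4 new=(24,16) → add node 20 parent=17 cost=24

Parent of node 2: 1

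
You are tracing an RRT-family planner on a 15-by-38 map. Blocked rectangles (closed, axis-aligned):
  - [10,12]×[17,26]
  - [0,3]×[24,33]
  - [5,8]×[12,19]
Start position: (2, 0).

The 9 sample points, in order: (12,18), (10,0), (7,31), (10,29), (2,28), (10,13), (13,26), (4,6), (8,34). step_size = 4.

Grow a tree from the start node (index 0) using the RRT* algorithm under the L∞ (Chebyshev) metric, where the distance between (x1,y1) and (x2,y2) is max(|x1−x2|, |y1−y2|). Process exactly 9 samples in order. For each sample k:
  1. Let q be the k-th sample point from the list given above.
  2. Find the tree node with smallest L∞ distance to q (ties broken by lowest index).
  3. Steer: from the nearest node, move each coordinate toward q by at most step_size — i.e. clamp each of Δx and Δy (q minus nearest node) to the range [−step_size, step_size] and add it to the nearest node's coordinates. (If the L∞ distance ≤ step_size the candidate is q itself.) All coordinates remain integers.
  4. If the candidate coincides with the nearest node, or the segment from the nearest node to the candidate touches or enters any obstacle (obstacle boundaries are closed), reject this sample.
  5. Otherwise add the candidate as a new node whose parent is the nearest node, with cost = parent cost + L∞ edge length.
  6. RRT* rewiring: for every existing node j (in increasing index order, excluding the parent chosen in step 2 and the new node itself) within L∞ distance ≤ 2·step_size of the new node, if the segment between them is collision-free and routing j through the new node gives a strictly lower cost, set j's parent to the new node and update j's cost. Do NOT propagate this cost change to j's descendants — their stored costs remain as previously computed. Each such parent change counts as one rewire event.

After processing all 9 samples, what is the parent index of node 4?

1. q=(12,18) nearest=0 d=18 new=(6,4) → add node 1 parent=0 cost=4
2. q=(10,0) nearest=1 d=4 new=(10,0) → add node 2 parent=1 cost=8
3. q=(7,31) nearest=1 d=27 new=(7,8) → add node 3 parent=1 cost=8
4. q=(10,29) nearest=3 d=21 new=(10,12) → add node 4 parent=3 cost=12
5. q=(2,28) nearest=4 d=16 new=(6,16) → blocked by [5,8]×[12,19], reject
6. q=(10,13) nearest=4 d=1 new=(10,13) → add node 5 parent=4 cost=13
7. q=(13,26) nearest=5 d=13 new=(13,17) → add node 6 parent=5 cost=17
8. q=(4,6) nearest=1 d=2 new=(4,6) → add node 7 parent=1 cost=6
9. q=(8,34) nearest=6 d=17 new=(9,21) → blocked by [10,12]×[17,26], reject

Parent of node 4: 3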